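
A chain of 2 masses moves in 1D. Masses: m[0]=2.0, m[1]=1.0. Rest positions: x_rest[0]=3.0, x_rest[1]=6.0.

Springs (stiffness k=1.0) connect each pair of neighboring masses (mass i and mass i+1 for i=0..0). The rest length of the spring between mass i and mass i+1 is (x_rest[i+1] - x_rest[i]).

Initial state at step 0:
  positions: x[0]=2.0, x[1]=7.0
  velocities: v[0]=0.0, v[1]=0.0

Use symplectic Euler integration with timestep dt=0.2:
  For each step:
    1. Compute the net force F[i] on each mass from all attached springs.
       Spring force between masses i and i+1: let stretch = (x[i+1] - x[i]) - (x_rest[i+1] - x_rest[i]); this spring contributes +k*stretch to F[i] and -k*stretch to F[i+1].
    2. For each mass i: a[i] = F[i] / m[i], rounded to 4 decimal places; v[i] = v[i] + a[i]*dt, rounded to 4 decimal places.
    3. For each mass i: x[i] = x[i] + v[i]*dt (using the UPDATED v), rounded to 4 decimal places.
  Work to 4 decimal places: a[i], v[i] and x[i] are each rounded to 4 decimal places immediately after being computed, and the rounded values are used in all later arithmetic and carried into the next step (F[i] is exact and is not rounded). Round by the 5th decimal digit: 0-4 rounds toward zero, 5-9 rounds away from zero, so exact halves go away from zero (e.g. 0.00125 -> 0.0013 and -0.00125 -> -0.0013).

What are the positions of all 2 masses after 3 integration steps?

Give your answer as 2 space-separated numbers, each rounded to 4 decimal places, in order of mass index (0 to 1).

Answer: 2.2281 6.5437

Derivation:
Step 0: x=[2.0000 7.0000] v=[0.0000 0.0000]
Step 1: x=[2.0400 6.9200] v=[0.2000 -0.4000]
Step 2: x=[2.1176 6.7648] v=[0.3880 -0.7760]
Step 3: x=[2.2281 6.5437] v=[0.5527 -1.1054]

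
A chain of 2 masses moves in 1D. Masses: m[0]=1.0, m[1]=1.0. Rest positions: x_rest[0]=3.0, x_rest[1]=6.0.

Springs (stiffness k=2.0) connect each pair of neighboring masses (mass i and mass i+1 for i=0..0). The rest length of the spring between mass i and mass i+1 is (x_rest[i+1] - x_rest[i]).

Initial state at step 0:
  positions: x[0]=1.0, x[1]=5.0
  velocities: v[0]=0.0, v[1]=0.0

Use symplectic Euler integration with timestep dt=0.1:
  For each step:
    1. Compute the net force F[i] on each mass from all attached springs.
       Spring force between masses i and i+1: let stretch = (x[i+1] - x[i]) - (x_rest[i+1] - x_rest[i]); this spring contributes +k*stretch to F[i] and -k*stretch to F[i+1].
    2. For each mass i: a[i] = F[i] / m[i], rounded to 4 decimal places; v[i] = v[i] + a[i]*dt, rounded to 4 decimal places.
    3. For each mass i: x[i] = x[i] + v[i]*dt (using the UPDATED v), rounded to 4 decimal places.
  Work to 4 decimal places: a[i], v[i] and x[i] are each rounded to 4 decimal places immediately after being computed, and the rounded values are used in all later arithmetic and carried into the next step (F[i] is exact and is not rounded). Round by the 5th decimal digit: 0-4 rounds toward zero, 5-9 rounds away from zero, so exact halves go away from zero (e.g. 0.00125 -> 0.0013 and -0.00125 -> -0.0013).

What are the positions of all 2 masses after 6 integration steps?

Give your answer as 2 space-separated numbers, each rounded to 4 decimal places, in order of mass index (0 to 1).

Answer: 1.3666 4.6334

Derivation:
Step 0: x=[1.0000 5.0000] v=[0.0000 0.0000]
Step 1: x=[1.0200 4.9800] v=[0.2000 -0.2000]
Step 2: x=[1.0592 4.9408] v=[0.3920 -0.3920]
Step 3: x=[1.1160 4.8840] v=[0.5683 -0.5683]
Step 4: x=[1.1882 4.8118] v=[0.7219 -0.7219]
Step 5: x=[1.2729 4.7271] v=[0.8466 -0.8466]
Step 6: x=[1.3666 4.6334] v=[0.9374 -0.9374]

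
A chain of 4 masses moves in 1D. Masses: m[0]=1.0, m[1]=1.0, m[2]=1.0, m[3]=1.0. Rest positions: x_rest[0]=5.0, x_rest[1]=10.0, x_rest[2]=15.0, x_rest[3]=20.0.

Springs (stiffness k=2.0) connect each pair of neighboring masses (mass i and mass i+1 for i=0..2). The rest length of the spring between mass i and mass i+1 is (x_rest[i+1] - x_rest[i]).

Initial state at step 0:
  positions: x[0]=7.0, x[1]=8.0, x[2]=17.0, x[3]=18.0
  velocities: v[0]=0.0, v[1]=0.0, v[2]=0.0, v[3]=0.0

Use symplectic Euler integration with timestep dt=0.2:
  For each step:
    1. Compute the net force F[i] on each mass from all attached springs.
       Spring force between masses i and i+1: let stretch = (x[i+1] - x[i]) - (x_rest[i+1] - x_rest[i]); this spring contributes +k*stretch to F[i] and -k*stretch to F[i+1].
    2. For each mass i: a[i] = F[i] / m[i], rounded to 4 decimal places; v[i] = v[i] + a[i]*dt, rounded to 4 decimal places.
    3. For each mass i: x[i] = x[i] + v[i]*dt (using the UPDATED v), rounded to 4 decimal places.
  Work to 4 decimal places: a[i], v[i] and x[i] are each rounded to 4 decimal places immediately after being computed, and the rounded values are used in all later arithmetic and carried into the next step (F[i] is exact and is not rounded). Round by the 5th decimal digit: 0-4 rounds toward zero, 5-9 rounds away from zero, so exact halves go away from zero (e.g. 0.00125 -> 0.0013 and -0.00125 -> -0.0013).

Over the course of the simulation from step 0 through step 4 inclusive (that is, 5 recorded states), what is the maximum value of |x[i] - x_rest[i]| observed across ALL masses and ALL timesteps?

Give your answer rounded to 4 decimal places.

Step 0: x=[7.0000 8.0000 17.0000 18.0000] v=[0.0000 0.0000 0.0000 0.0000]
Step 1: x=[6.6800 8.6400 16.3600 18.3200] v=[-1.6000 3.2000 -3.2000 1.6000]
Step 2: x=[6.1168 9.7408 15.2592 18.8832] v=[-2.8160 5.5040 -5.5040 2.8160]
Step 3: x=[5.4435 10.9932 14.0068 19.5565] v=[-3.3664 6.2618 -6.2618 3.3664]
Step 4: x=[4.8142 12.0427 12.9573 20.1858] v=[-3.1465 5.2474 -5.2474 3.1465]
Max displacement = 2.0427

Answer: 2.0427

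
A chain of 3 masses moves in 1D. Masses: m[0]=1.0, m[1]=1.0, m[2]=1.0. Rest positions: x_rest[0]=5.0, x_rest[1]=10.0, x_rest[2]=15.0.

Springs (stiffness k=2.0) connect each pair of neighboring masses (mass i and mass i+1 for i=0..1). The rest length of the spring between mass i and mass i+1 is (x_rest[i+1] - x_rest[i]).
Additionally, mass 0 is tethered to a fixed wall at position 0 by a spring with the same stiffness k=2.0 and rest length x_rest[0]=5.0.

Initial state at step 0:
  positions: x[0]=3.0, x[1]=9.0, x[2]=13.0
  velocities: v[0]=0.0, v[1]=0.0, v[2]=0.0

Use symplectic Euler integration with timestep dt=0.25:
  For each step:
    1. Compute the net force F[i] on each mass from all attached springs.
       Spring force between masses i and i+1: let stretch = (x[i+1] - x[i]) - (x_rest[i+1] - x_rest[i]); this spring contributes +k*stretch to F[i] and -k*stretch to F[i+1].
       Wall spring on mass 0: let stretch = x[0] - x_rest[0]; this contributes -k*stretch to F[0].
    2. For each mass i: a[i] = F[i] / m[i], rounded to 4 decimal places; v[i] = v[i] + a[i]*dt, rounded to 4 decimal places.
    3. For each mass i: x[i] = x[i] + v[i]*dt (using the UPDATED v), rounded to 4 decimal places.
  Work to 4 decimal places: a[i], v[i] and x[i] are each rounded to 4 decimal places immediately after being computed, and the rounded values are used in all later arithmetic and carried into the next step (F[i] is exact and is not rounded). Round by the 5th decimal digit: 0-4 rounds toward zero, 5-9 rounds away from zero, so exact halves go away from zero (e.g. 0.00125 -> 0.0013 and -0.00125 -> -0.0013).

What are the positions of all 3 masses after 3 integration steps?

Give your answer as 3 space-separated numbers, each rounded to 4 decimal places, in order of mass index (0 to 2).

Answer: 4.6719 8.0723 13.5371

Derivation:
Step 0: x=[3.0000 9.0000 13.0000] v=[0.0000 0.0000 0.0000]
Step 1: x=[3.3750 8.7500 13.1250] v=[1.5000 -1.0000 0.5000]
Step 2: x=[4.0000 8.3750 13.3281] v=[2.5000 -1.5000 0.8125]
Step 3: x=[4.6719 8.0723 13.5371] v=[2.6875 -1.2110 0.8360]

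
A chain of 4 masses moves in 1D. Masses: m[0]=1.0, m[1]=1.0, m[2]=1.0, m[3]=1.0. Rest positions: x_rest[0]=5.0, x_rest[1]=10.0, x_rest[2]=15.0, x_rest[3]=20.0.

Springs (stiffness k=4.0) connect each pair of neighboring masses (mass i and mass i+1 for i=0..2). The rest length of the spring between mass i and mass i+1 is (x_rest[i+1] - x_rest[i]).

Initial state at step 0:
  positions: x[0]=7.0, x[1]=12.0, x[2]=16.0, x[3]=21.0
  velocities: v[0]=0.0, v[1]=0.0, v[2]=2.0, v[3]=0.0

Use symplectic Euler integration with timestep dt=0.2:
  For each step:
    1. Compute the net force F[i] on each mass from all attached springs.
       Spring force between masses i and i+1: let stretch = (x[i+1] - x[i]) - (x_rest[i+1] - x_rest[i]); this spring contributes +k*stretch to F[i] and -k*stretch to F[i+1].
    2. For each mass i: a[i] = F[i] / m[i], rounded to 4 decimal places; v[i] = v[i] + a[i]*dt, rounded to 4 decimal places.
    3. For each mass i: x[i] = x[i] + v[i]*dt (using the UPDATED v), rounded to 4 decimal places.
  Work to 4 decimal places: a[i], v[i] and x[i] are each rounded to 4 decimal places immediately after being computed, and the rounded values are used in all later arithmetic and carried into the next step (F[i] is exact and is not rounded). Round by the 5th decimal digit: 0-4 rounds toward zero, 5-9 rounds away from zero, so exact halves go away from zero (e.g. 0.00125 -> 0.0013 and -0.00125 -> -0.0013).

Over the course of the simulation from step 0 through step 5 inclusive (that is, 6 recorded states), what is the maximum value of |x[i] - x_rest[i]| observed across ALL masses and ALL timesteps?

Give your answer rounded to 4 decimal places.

Step 0: x=[7.0000 12.0000 16.0000 21.0000] v=[0.0000 0.0000 2.0000 0.0000]
Step 1: x=[7.0000 11.8400 16.5600 21.0000] v=[0.0000 -0.8000 2.8000 0.0000]
Step 2: x=[6.9744 11.6608 17.0752 21.0896] v=[-0.1280 -0.8960 2.5760 0.4480]
Step 3: x=[6.8986 11.5981 17.3664 21.3369] v=[-0.3789 -0.3136 1.4560 1.2365]
Step 4: x=[6.7747 11.7064 17.3700 21.7489] v=[-0.6193 0.5414 0.0178 2.0601]
Step 5: x=[6.6399 11.9318 17.1680 22.2603] v=[-0.6739 1.1269 -1.0100 2.5570]
Max displacement = 2.3700

Answer: 2.3700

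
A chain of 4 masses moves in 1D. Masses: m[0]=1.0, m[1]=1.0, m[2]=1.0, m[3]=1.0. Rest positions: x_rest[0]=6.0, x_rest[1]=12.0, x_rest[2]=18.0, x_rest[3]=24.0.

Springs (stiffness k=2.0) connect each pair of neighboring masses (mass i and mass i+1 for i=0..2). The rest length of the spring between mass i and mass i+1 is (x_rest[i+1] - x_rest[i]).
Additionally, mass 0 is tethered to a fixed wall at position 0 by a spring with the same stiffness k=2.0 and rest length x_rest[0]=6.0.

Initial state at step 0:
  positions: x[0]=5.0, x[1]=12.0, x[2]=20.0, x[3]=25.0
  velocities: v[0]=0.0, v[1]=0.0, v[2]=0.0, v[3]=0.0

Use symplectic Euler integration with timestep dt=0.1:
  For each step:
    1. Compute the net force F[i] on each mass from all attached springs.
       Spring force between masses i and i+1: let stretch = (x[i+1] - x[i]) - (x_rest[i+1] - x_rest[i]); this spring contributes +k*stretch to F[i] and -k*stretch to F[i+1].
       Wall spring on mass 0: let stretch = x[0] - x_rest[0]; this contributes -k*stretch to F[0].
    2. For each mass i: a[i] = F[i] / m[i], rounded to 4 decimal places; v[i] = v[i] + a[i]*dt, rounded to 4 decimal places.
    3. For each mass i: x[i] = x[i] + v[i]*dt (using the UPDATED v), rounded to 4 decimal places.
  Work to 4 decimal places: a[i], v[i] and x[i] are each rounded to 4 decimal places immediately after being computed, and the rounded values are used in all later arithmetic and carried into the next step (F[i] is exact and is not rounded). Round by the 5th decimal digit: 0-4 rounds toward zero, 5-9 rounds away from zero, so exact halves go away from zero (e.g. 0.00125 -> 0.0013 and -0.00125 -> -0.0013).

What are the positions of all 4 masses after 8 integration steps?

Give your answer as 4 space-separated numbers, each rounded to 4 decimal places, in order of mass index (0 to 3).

Step 0: x=[5.0000 12.0000 20.0000 25.0000] v=[0.0000 0.0000 0.0000 0.0000]
Step 1: x=[5.0400 12.0200 19.9400 25.0200] v=[0.4000 0.2000 -0.6000 0.2000]
Step 2: x=[5.1188 12.0588 19.8232 25.0584] v=[0.7880 0.3880 -1.1680 0.3840]
Step 3: x=[5.2340 12.1141 19.6558 25.1121] v=[1.1522 0.5529 -1.6738 0.5370]
Step 4: x=[5.3821 12.1826 19.4467 25.1767] v=[1.4814 0.6852 -2.0909 0.6457]
Step 5: x=[5.5586 12.2604 19.2069 25.2467] v=[1.7651 0.7779 -2.3977 0.6997]
Step 6: x=[5.7580 12.3431 18.9490 25.3159] v=[1.9937 0.8268 -2.5790 0.6917]
Step 7: x=[5.9739 12.4262 18.6863 25.3777] v=[2.1591 0.8310 -2.6268 0.6183]
Step 8: x=[6.1994 12.5055 18.4323 25.4257] v=[2.2548 0.7926 -2.5405 0.4800]

Answer: 6.1994 12.5055 18.4323 25.4257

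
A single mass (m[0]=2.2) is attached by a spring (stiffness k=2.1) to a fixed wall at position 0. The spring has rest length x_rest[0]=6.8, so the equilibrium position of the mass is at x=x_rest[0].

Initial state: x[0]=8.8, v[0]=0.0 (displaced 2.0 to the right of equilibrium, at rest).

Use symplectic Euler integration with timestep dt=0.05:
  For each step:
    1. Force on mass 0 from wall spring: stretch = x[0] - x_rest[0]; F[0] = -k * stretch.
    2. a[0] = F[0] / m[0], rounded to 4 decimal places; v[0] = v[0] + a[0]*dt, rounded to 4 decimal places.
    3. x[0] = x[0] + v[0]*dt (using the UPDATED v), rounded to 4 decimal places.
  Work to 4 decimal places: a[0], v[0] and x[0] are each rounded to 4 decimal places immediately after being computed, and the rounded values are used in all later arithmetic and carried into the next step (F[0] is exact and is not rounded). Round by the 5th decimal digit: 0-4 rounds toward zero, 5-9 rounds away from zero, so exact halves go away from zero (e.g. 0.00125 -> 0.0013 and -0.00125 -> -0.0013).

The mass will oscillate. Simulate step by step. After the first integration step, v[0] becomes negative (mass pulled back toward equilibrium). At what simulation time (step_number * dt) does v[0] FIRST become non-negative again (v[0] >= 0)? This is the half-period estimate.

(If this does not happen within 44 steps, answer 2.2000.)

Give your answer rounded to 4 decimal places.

Answer: 2.2000

Derivation:
Step 0: x=[8.8000] v=[0.0000]
Step 1: x=[8.7952] v=[-0.0955]
Step 2: x=[8.7857] v=[-0.1907]
Step 3: x=[8.7714] v=[-0.2855]
Step 4: x=[8.7524] v=[-0.3796]
Step 5: x=[8.7288] v=[-0.4728]
Step 6: x=[8.7006] v=[-0.5649]
Step 7: x=[8.6678] v=[-0.6556]
Step 8: x=[8.6306] v=[-0.7447]
Step 9: x=[8.5890] v=[-0.8321]
Step 10: x=[8.5431] v=[-0.9175]
Step 11: x=[8.4931] v=[-1.0007]
Step 12: x=[8.4390] v=[-1.0815]
Step 13: x=[8.3810] v=[-1.1597]
Step 14: x=[8.3192] v=[-1.2352]
Step 15: x=[8.2538] v=[-1.3077]
Step 16: x=[8.1849] v=[-1.3771]
Step 17: x=[8.1127] v=[-1.4432]
Step 18: x=[8.0374] v=[-1.5059]
Step 19: x=[7.9592] v=[-1.5650]
Step 20: x=[7.8782] v=[-1.6203]
Step 21: x=[7.7946] v=[-1.6718]
Step 22: x=[7.7086] v=[-1.7193]
Step 23: x=[7.6205] v=[-1.7627]
Step 24: x=[7.5304] v=[-1.8019]
Step 25: x=[7.4386] v=[-1.8368]
Step 26: x=[7.3452] v=[-1.8673]
Step 27: x=[7.2505] v=[-1.8933]
Step 28: x=[7.1548] v=[-1.9148]
Step 29: x=[7.0582] v=[-1.9317]
Step 30: x=[6.9610] v=[-1.9440]
Step 31: x=[6.8634] v=[-1.9517]
Step 32: x=[6.7657] v=[-1.9547]
Step 33: x=[6.6680] v=[-1.9531]
Step 34: x=[6.5707] v=[-1.9468]
Step 35: x=[6.4739] v=[-1.9359]
Step 36: x=[6.3779] v=[-1.9203]
Step 37: x=[6.2829] v=[-1.9002]
Step 38: x=[6.1891] v=[-1.8755]
Step 39: x=[6.0968] v=[-1.8463]
Step 40: x=[6.0062] v=[-1.8127]
Step 41: x=[5.9175] v=[-1.7748]
Step 42: x=[5.8309] v=[-1.7327]
Step 43: x=[5.7466] v=[-1.6864]
Step 44: x=[5.6648] v=[-1.6361]
v[0] did not become non-negative within 44 steps; using fallback time=2.2000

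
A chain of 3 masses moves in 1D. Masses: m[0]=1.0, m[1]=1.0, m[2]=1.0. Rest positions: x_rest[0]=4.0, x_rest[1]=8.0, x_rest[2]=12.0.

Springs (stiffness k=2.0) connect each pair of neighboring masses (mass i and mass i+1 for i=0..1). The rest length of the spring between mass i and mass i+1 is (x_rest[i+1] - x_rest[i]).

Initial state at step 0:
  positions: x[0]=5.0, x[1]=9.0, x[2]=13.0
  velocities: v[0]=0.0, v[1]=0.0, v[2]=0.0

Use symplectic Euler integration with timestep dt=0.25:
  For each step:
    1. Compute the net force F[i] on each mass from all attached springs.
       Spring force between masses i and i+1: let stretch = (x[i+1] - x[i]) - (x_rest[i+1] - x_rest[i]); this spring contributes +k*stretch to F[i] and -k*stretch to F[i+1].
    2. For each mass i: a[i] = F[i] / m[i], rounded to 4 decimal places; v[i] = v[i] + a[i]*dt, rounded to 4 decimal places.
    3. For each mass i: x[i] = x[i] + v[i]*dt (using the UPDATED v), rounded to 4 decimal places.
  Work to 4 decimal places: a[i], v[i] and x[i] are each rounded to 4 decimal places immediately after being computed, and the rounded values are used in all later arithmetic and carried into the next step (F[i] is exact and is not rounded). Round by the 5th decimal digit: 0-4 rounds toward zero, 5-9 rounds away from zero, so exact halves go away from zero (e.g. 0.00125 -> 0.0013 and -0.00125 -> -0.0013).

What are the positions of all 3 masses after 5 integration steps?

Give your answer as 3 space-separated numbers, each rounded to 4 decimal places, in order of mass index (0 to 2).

Answer: 5.0000 9.0000 13.0000

Derivation:
Step 0: x=[5.0000 9.0000 13.0000] v=[0.0000 0.0000 0.0000]
Step 1: x=[5.0000 9.0000 13.0000] v=[0.0000 0.0000 0.0000]
Step 2: x=[5.0000 9.0000 13.0000] v=[0.0000 0.0000 0.0000]
Step 3: x=[5.0000 9.0000 13.0000] v=[0.0000 0.0000 0.0000]
Step 4: x=[5.0000 9.0000 13.0000] v=[0.0000 0.0000 0.0000]
Step 5: x=[5.0000 9.0000 13.0000] v=[0.0000 0.0000 0.0000]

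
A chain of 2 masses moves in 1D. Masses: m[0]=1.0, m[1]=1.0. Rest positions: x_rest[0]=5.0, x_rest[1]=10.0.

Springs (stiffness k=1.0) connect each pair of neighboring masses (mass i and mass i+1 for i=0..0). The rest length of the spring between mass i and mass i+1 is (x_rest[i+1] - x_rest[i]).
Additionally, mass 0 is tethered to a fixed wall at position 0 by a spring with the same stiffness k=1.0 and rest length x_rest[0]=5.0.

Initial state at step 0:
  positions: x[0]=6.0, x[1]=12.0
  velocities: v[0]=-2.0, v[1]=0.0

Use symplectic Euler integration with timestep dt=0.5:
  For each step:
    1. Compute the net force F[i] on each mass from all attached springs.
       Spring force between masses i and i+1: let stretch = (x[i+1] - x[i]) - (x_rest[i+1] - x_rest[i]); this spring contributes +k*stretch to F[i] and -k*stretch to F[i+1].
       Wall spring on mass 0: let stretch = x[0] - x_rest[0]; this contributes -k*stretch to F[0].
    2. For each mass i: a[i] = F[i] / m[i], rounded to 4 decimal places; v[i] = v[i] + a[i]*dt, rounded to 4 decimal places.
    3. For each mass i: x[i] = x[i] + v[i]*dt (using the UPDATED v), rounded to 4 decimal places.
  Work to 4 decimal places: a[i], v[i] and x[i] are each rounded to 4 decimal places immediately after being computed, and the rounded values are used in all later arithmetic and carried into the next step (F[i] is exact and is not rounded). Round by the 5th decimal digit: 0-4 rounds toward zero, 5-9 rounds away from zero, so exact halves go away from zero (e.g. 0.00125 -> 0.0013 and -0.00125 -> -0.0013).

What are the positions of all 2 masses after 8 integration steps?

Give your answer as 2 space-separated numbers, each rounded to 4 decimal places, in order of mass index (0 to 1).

Answer: 2.9144 7.7286

Derivation:
Step 0: x=[6.0000 12.0000] v=[-2.0000 0.0000]
Step 1: x=[5.0000 11.7500] v=[-2.0000 -0.5000]
Step 2: x=[4.4375 11.0625] v=[-1.1250 -1.3750]
Step 3: x=[4.4219 9.9688] v=[-0.0313 -2.1875]
Step 4: x=[4.6875 8.7383] v=[0.5312 -2.4610]
Step 5: x=[4.7940 7.7451] v=[0.2129 -1.9864]
Step 6: x=[4.4397 7.2641] v=[-0.7086 -0.9620]
Step 7: x=[3.6816 7.3270] v=[-1.5163 0.1258]
Step 8: x=[2.9144 7.7286] v=[-1.5344 0.8031]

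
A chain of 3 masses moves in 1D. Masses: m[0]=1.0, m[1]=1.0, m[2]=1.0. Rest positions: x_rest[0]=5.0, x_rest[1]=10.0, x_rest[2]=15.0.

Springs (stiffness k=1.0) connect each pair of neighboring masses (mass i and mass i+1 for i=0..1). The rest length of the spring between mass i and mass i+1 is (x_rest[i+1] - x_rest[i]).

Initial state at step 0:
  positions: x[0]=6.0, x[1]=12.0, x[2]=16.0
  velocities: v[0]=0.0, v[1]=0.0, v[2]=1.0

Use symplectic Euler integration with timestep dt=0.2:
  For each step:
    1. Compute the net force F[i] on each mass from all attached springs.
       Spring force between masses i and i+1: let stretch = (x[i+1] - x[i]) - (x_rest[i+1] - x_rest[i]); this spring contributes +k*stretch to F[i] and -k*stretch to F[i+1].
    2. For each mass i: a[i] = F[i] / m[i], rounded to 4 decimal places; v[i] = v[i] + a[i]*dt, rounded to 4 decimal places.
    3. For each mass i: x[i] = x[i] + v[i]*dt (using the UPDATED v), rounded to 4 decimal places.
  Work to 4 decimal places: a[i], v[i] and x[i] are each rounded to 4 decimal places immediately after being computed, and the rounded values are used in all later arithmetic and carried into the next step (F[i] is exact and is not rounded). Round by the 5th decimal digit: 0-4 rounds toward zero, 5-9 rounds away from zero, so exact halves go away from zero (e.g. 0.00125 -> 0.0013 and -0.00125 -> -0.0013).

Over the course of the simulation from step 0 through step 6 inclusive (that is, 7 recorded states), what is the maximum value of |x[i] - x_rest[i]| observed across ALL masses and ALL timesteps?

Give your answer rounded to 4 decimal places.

Step 0: x=[6.0000 12.0000 16.0000] v=[0.0000 0.0000 1.0000]
Step 1: x=[6.0400 11.9200 16.2400] v=[0.2000 -0.4000 1.2000]
Step 2: x=[6.1152 11.7776 16.5072] v=[0.3760 -0.7120 1.3360]
Step 3: x=[6.2169 11.5979 16.7852] v=[0.5085 -0.8986 1.3901]
Step 4: x=[6.3338 11.4104 17.0557] v=[0.5847 -0.9373 1.3526]
Step 5: x=[6.4538 11.2457 17.3004] v=[0.6000 -0.8236 1.2235]
Step 6: x=[6.5655 11.1315 17.5029] v=[0.5584 -0.5710 1.0126]
Max displacement = 2.5029

Answer: 2.5029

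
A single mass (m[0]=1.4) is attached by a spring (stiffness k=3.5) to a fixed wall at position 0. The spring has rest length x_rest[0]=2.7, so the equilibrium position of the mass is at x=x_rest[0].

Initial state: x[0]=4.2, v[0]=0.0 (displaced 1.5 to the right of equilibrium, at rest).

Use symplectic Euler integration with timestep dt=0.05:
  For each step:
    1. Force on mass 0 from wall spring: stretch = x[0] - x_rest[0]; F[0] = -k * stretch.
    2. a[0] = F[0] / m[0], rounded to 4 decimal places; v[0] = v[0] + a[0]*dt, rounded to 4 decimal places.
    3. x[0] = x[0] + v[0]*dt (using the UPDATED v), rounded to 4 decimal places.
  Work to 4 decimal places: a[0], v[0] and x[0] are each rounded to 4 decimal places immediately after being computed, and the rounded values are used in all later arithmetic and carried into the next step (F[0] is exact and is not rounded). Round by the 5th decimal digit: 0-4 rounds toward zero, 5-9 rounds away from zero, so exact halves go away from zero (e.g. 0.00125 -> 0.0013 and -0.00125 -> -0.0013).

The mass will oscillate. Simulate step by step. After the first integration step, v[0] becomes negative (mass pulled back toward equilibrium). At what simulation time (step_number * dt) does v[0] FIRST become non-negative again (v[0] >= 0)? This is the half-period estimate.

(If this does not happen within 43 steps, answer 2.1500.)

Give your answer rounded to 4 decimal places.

Step 0: x=[4.2000] v=[0.0000]
Step 1: x=[4.1906] v=[-0.1875]
Step 2: x=[4.1719] v=[-0.3738]
Step 3: x=[4.1440] v=[-0.5578]
Step 4: x=[4.1071] v=[-0.7383]
Step 5: x=[4.0614] v=[-0.9142]
Step 6: x=[4.0072] v=[-1.0844]
Step 7: x=[3.9448] v=[-1.2478]
Step 8: x=[3.8746] v=[-1.4034]
Step 9: x=[3.7971] v=[-1.5502]
Step 10: x=[3.7127] v=[-1.6873]
Step 11: x=[3.6220] v=[-1.8139]
Step 12: x=[3.5255] v=[-1.9292]
Step 13: x=[3.4239] v=[-2.0324]
Step 14: x=[3.3178] v=[-2.1229]
Step 15: x=[3.2078] v=[-2.2001]
Step 16: x=[3.0946] v=[-2.2636]
Step 17: x=[2.9790] v=[-2.3129]
Step 18: x=[2.8616] v=[-2.3478]
Step 19: x=[2.7432] v=[-2.3680]
Step 20: x=[2.6245] v=[-2.3734]
Step 21: x=[2.5063] v=[-2.3640]
Step 22: x=[2.3893] v=[-2.3398]
Step 23: x=[2.2743] v=[-2.3010]
Step 24: x=[2.1619] v=[-2.2478]
Step 25: x=[2.0529] v=[-2.1805]
Step 26: x=[1.9479] v=[-2.0996]
Step 27: x=[1.8476] v=[-2.0056]
Step 28: x=[1.7526] v=[-1.8991]
Step 29: x=[1.6636] v=[-1.7807]
Step 30: x=[1.5810] v=[-1.6512]
Step 31: x=[1.5054] v=[-1.5113]
Step 32: x=[1.4373] v=[-1.3620]
Step 33: x=[1.3771] v=[-1.2042]
Step 34: x=[1.3252] v=[-1.0388]
Step 35: x=[1.2819] v=[-0.8670]
Step 36: x=[1.2474] v=[-0.6897]
Step 37: x=[1.2220] v=[-0.5081]
Step 38: x=[1.2058] v=[-0.3234]
Step 39: x=[1.1990] v=[-0.1366]
Step 40: x=[1.2016] v=[0.0510]
First v>=0 after going negative at step 40, time=2.0000

Answer: 2.0000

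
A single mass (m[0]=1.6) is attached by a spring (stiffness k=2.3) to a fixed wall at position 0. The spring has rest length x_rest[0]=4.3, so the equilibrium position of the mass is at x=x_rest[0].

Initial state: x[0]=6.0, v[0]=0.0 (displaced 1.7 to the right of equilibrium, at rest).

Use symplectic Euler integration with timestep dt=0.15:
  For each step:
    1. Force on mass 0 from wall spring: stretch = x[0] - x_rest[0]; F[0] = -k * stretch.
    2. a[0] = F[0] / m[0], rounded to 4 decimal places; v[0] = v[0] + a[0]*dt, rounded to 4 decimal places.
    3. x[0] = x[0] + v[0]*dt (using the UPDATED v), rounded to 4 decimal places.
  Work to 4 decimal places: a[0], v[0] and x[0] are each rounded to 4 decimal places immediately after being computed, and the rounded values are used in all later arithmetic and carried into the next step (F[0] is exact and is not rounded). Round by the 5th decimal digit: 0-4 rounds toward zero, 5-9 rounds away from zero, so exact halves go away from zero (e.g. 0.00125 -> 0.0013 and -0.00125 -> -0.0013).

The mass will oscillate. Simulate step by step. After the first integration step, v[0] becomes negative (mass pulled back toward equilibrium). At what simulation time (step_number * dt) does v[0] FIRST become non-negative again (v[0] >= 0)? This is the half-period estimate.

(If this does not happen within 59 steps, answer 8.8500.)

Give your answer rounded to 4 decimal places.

Answer: 2.7000

Derivation:
Step 0: x=[6.0000] v=[0.0000]
Step 1: x=[5.9450] v=[-0.3666]
Step 2: x=[5.8368] v=[-0.7213]
Step 3: x=[5.6789] v=[-1.0527]
Step 4: x=[5.4764] v=[-1.3500]
Step 5: x=[5.2358] v=[-1.6037]
Step 6: x=[4.9650] v=[-1.8055]
Step 7: x=[4.6727] v=[-1.9489]
Step 8: x=[4.3683] v=[-2.0293]
Step 9: x=[4.0617] v=[-2.0440]
Step 10: x=[3.7628] v=[-1.9926]
Step 11: x=[3.4813] v=[-1.8768]
Step 12: x=[3.2263] v=[-1.7003]
Step 13: x=[3.0060] v=[-1.4688]
Step 14: x=[2.8275] v=[-1.1898]
Step 15: x=[2.6967] v=[-0.8723]
Step 16: x=[2.6177] v=[-0.5266]
Step 17: x=[2.5931] v=[-0.1639]
Step 18: x=[2.6237] v=[0.2042]
First v>=0 after going negative at step 18, time=2.7000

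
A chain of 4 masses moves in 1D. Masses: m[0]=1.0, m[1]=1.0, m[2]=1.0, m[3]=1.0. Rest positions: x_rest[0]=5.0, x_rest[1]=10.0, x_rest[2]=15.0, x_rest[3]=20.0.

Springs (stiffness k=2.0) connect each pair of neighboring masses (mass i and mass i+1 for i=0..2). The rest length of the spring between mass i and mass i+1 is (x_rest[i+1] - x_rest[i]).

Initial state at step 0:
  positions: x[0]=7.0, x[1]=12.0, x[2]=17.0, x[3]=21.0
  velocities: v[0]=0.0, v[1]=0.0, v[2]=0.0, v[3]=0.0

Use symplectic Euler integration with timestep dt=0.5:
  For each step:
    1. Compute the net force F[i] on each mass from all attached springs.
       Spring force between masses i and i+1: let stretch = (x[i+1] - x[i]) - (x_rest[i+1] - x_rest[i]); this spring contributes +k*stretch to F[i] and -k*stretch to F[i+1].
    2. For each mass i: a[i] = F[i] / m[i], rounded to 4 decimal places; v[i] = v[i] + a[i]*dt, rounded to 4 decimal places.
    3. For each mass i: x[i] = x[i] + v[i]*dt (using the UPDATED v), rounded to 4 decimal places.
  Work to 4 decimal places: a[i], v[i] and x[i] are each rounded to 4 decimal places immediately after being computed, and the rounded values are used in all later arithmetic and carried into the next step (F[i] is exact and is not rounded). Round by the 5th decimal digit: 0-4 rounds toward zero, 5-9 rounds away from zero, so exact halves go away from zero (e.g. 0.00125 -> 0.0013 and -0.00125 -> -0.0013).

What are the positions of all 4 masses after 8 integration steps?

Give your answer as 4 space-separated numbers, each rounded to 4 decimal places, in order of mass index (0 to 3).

Answer: 7.0626 11.2813 16.7188 21.9376

Derivation:
Step 0: x=[7.0000 12.0000 17.0000 21.0000] v=[0.0000 0.0000 0.0000 0.0000]
Step 1: x=[7.0000 12.0000 16.5000 21.5000] v=[0.0000 0.0000 -1.0000 1.0000]
Step 2: x=[7.0000 11.7500 16.2500 22.0000] v=[0.0000 -0.5000 -0.5000 1.0000]
Step 3: x=[6.8750 11.3750 16.6250 22.1250] v=[-0.2500 -0.7500 0.7500 0.2500]
Step 4: x=[6.5000 11.3750 17.1250 22.0000] v=[-0.7500 0.0000 1.0000 -0.2500]
Step 5: x=[6.0625 11.8125 17.1875 21.9375] v=[-0.8750 0.8750 0.1250 -0.1250]
Step 6: x=[6.0000 12.0625 16.9375 22.0000] v=[-0.1250 0.5000 -0.5000 0.1250]
Step 7: x=[6.4688 11.7188 16.7813 22.0313] v=[0.9375 -0.6875 -0.3125 0.0625]
Step 8: x=[7.0626 11.2813 16.7188 21.9376] v=[1.1875 -0.8750 -0.1250 -0.1875]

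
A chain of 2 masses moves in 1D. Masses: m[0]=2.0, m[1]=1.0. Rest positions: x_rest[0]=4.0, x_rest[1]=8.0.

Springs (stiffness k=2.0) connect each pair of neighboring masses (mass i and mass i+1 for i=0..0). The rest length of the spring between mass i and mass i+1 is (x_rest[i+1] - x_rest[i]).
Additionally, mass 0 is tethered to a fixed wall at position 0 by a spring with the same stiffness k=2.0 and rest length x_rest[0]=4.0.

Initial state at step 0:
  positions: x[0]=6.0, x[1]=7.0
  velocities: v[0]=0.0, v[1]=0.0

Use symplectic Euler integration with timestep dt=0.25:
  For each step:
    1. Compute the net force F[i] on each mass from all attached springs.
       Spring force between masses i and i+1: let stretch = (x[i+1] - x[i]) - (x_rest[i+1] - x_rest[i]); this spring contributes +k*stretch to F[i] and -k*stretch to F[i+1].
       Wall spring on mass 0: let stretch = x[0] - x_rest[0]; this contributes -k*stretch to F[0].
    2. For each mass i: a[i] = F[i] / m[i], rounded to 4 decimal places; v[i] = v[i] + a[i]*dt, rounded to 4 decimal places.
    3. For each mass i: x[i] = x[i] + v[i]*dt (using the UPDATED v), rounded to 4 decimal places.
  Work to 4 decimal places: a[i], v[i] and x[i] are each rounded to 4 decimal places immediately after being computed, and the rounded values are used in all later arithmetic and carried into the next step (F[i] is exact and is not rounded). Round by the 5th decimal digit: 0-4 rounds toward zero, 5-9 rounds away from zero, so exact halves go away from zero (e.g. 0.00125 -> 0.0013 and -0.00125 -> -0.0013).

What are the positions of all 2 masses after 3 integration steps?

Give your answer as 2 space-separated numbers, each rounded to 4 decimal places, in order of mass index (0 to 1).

Answer: 4.4243 8.8389

Derivation:
Step 0: x=[6.0000 7.0000] v=[0.0000 0.0000]
Step 1: x=[5.6875 7.3750] v=[-1.2500 1.5000]
Step 2: x=[5.1250 8.0391] v=[-2.2500 2.6563]
Step 3: x=[4.4243 8.8389] v=[-2.8027 3.1993]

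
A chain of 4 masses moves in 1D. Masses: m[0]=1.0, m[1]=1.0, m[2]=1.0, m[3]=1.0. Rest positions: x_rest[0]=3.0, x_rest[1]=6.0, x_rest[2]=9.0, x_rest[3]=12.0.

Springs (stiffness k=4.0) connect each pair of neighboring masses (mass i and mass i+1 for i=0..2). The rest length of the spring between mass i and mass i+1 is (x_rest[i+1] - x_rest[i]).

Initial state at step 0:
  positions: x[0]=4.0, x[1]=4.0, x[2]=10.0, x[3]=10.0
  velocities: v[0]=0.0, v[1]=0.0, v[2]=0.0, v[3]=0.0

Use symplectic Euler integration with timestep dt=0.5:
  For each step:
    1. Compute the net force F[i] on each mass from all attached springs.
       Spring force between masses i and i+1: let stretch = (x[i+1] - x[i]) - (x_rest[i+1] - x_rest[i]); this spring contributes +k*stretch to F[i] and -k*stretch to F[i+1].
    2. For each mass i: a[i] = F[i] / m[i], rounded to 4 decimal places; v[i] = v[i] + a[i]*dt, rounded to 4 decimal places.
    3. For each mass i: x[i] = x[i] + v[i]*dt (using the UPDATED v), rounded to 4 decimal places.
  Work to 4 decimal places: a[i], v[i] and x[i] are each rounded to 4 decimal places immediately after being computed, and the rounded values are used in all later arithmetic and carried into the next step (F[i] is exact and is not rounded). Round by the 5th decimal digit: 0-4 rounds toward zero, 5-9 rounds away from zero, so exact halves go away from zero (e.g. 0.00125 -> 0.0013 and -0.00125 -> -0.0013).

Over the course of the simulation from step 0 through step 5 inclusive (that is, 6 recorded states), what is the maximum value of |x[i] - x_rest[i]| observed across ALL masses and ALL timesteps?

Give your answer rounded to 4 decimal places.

Step 0: x=[4.0000 4.0000 10.0000 10.0000] v=[0.0000 0.0000 0.0000 0.0000]
Step 1: x=[1.0000 10.0000 4.0000 13.0000] v=[-6.0000 12.0000 -12.0000 6.0000]
Step 2: x=[4.0000 1.0000 13.0000 10.0000] v=[6.0000 -18.0000 18.0000 -6.0000]
Step 3: x=[1.0000 7.0000 7.0000 13.0000] v=[-6.0000 12.0000 -12.0000 6.0000]
Step 4: x=[1.0000 7.0000 7.0000 13.0000] v=[0.0000 0.0000 0.0000 0.0000]
Step 5: x=[4.0000 1.0000 13.0000 10.0000] v=[6.0000 -12.0000 12.0000 -6.0000]
Max displacement = 5.0000

Answer: 5.0000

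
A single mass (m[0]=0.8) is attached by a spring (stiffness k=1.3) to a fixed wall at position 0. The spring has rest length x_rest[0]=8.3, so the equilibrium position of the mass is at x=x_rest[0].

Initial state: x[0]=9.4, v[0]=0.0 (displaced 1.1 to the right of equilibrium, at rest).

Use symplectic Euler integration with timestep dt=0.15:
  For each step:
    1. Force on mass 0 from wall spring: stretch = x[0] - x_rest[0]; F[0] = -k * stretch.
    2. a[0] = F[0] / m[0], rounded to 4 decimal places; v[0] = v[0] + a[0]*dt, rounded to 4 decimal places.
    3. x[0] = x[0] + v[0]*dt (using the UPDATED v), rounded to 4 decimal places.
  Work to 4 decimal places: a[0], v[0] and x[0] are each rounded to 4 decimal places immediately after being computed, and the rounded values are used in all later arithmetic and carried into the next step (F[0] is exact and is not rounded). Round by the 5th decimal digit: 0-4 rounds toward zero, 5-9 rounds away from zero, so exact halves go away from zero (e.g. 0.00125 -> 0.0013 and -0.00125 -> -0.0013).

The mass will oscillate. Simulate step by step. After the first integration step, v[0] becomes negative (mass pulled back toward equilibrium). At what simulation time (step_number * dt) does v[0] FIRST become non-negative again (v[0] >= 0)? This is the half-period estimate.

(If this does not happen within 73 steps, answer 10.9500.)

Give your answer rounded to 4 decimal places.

Step 0: x=[9.4000] v=[0.0000]
Step 1: x=[9.3598] v=[-0.2681]
Step 2: x=[9.2808] v=[-0.5264]
Step 3: x=[9.1660] v=[-0.7655]
Step 4: x=[9.0195] v=[-0.9766]
Step 5: x=[8.8467] v=[-1.1520]
Step 6: x=[8.6539] v=[-1.2853]
Step 7: x=[8.4482] v=[-1.3716]
Step 8: x=[8.2370] v=[-1.4077]
Step 9: x=[8.0282] v=[-1.3923]
Step 10: x=[7.8293] v=[-1.3260]
Step 11: x=[7.6476] v=[-1.2113]
Step 12: x=[7.4898] v=[-1.0523]
Step 13: x=[7.3616] v=[-0.8548]
Step 14: x=[7.2677] v=[-0.6261]
Step 15: x=[7.2115] v=[-0.3745]
Step 16: x=[7.1951] v=[-0.1092]
Step 17: x=[7.2191] v=[0.1601]
First v>=0 after going negative at step 17, time=2.5500

Answer: 2.5500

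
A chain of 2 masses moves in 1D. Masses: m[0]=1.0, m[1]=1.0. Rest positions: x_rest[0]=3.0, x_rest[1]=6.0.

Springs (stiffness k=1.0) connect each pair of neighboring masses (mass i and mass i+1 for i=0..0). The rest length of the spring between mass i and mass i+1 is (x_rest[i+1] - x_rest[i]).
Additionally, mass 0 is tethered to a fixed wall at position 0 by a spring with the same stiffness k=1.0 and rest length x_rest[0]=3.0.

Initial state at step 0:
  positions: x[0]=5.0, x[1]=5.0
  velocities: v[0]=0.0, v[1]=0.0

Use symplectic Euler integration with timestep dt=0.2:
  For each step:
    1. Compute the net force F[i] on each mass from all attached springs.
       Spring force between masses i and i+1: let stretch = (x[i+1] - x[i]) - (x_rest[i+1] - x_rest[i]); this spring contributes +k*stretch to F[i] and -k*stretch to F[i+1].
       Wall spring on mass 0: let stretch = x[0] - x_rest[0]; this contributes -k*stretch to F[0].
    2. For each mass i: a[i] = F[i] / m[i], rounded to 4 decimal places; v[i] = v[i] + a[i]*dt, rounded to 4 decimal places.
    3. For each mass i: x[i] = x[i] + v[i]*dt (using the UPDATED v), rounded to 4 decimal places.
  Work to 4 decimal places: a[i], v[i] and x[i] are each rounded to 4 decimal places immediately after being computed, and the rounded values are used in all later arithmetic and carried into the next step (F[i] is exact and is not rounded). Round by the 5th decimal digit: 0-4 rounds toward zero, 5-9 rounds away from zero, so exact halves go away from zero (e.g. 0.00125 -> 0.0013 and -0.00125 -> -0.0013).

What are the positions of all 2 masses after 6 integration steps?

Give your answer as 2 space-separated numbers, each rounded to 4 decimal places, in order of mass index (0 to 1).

Answer: 2.0832 6.7307

Derivation:
Step 0: x=[5.0000 5.0000] v=[0.0000 0.0000]
Step 1: x=[4.8000 5.1200] v=[-1.0000 0.6000]
Step 2: x=[4.4208 5.3472] v=[-1.8960 1.1360]
Step 3: x=[3.9018 5.6573] v=[-2.5949 1.5507]
Step 4: x=[3.2970 6.0172] v=[-3.0242 1.7996]
Step 5: x=[2.6691 6.3883] v=[-3.1396 1.8556]
Step 6: x=[2.0832 6.7307] v=[-2.9296 1.7118]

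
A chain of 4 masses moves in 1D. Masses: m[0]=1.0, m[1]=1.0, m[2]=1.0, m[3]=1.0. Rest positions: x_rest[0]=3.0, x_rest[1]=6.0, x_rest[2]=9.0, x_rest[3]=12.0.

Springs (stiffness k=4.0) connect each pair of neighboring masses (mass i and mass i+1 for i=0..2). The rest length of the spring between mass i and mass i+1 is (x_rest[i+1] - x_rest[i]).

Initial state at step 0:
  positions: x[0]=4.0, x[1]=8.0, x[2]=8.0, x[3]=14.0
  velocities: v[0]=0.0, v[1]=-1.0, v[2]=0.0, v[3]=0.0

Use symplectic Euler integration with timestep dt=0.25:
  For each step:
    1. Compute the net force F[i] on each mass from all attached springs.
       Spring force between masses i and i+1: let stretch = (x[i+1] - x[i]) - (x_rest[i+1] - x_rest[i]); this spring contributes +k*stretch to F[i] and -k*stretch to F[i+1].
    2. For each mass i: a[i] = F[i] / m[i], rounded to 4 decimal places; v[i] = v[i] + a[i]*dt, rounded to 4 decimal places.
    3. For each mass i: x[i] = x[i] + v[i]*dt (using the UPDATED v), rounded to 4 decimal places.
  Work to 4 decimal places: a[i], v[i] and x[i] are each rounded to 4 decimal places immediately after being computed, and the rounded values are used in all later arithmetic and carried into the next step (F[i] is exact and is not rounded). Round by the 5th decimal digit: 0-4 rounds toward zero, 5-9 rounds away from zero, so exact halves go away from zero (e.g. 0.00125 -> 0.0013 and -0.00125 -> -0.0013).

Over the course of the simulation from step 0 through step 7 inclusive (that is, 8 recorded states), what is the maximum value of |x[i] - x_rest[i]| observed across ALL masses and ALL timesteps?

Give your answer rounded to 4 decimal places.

Answer: 2.8438

Derivation:
Step 0: x=[4.0000 8.0000 8.0000 14.0000] v=[0.0000 -1.0000 0.0000 0.0000]
Step 1: x=[4.2500 6.7500 9.5000 13.2500] v=[1.0000 -5.0000 6.0000 -3.0000]
Step 2: x=[4.3750 5.5625 11.2500 12.3125] v=[0.5000 -4.7500 7.0000 -3.7500]
Step 3: x=[4.0469 5.5000 11.8438 11.8594] v=[-1.3125 -0.2500 2.3750 -1.8125]
Step 4: x=[3.3321 6.6602 10.8555 12.1524] v=[-2.8594 4.6407 -3.9532 1.1719]
Step 5: x=[2.6993 8.0372 9.1426 12.8712] v=[-2.5313 5.5079 -6.8516 2.8750]
Step 6: x=[2.6510 8.3561 8.0855 13.4078] v=[-0.1934 1.2754 -4.2284 2.1464]
Step 7: x=[3.2789 7.1810 8.4266 13.3638] v=[2.5117 -4.7003 1.3645 -0.1759]
Max displacement = 2.8438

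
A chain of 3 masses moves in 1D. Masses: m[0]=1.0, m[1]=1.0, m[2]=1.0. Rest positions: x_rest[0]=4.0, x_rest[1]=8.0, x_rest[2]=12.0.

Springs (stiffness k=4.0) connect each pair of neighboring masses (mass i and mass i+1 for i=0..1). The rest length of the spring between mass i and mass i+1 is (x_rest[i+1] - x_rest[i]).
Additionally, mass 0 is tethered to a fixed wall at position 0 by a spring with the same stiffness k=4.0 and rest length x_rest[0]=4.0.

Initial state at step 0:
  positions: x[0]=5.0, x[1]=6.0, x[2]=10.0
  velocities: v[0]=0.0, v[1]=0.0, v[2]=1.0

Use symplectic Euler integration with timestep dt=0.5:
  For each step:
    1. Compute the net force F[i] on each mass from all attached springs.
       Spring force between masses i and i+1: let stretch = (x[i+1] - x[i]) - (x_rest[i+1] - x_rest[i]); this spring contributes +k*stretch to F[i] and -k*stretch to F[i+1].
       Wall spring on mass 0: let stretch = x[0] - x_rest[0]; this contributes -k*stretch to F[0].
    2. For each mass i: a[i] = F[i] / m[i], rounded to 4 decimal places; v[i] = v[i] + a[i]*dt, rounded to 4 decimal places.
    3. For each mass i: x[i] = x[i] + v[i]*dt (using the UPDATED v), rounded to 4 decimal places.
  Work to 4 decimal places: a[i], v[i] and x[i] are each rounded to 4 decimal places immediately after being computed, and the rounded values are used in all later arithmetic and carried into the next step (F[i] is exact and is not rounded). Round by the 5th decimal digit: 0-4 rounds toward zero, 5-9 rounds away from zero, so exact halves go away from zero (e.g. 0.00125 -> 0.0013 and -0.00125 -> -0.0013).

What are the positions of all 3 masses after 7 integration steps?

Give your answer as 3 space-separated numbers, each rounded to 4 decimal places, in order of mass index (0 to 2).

Answer: 3.0000 10.0000 14.0000

Derivation:
Step 0: x=[5.0000 6.0000 10.0000] v=[0.0000 0.0000 1.0000]
Step 1: x=[1.0000 9.0000 10.5000] v=[-8.0000 6.0000 1.0000]
Step 2: x=[4.0000 5.5000 13.5000] v=[6.0000 -7.0000 6.0000]
Step 3: x=[4.5000 8.5000 12.5000] v=[1.0000 6.0000 -2.0000]
Step 4: x=[4.5000 11.5000 11.5000] v=[0.0000 6.0000 -2.0000]
Step 5: x=[7.0000 7.5000 14.5000] v=[5.0000 -8.0000 6.0000]
Step 6: x=[3.0000 10.0000 14.5000] v=[-8.0000 5.0000 0.0000]
Step 7: x=[3.0000 10.0000 14.0000] v=[0.0000 0.0000 -1.0000]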